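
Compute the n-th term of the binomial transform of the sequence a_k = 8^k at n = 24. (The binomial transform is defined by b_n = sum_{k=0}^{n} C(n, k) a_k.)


With a_k = 8^k, b_n = sum_{k=0}^{n} C(n, k) 8^k = (1 + 8)^n by the binomial theorem.
For n = 24: (1 + 8)^24 = 9^24 = 79766443076872509863361.

79766443076872509863361


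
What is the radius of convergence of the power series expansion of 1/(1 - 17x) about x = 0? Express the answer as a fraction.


Expanding 1/(1 - 17x) = sum_{k>=0} 17^k x^k, the series converges when |17x| < 1, i.e., |x| < 1/17.
So the radius of convergence is 1/17 = 1/17.

1/17


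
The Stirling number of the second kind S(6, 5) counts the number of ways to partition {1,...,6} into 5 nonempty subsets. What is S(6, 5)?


Using the explicit formula S(n,k) = (1/k!) sum_{j=0}^{k} (-1)^(k-j) C(k,j) j^n:
S(6, 5) = 15
Equivalently, S(n,k) is n! times the coefficient of x^n in the EGF (e^x - 1)^k / k!.

15


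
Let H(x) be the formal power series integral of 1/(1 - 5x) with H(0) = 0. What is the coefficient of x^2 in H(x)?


1/(1 - 5x) = sum_{k>=0} 5^k x^k. Integrating termwise with H(0) = 0:
H(x) = sum_{k>=0} 5^k x^(k+1) / (k+1) = sum_{m>=1} 5^(m-1) x^m / m.
For m = 2: 5^1/2 = 5/2 = 5/2.

5/2


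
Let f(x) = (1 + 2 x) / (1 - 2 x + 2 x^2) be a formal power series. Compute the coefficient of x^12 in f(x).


Write f(x) = sum_{k>=0} a_k x^k. Multiplying both sides by 1 - 2 x + 2 x^2 gives
(1 - 2 x + 2 x^2) sum_{k>=0} a_k x^k = 1 + 2 x.
Matching coefficients:
 x^0: a_0 = 1
 x^1: a_1 - 2 a_0 = 2  =>  a_1 = 2*1 + 2 = 4
 x^k (k >= 2): a_k = 2 a_{k-1} - 2 a_{k-2}.
Iterating: a_2 = 6, a_3 = 4, a_4 = -4, a_5 = -16, a_6 = -24, a_7 = -16, a_8 = 16, a_9 = 64, a_10 = 96, a_11 = 64, a_12 = -64.
So the coefficient of x^12 is -64.

-64


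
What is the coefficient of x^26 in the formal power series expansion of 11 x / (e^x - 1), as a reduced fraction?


The exponential generating function for Bernoulli numbers is
x / (e^x - 1) = sum_{k>=0} B_k x^k / k!.
So the coefficient of x^26 in 11 x / (e^x - 1) is 11 B_26 / 26!.
Computing: B_26 = 8553103/6, 26! = 403291461126605635584000000, giving
11 * 8553103/6 / 403291461126605635584000000 = 657931/16921320047270166528000000.

657931/16921320047270166528000000


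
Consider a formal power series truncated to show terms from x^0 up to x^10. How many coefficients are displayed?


From x^0 to x^10 inclusive, the count is 10 - 0 + 1 = 11.

11


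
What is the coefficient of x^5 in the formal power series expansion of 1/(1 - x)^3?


The expansion 1/(1 - x)^r = sum_{k>=0} C(k + r - 1, r - 1) x^k follows from the multiset / negative-binomial theorem (or from repeated differentiation of the geometric series).
For r = 3 and k = 5:
C(7, 2) = 5040 / (2 * 120) = 21.

21


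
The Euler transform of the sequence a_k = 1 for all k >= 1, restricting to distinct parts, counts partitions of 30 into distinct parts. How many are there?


Partitions of 30 into distinct parts can be computed via generating function.
Product (1+x)(1+x^2)(1+x^3)...
The coefficient of x^30 = 296

296


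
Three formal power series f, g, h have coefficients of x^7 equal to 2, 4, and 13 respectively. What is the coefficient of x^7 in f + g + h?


Series addition is componentwise:
2 + 4 + 13
= 19

19


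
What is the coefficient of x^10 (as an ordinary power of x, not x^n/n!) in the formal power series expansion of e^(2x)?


The exponential series is e^y = sum_{k>=0} y^k / k!. Substituting y = 2x gives
e^(2x) = sum_{k>=0} 2^k x^k / k!.
So the coefficient of x^n is a^n/n! with a = 2, n = 10:
2^10 / 10! = 1024/3628800 = 4/14175

4/14175


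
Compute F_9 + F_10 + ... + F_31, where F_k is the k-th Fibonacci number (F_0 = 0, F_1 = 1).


Use the identity sum_{k=0}^{N} F_k = F_{N+2} - 1 (which follows from F_{k+2} - F_{k+1} = F_k). Then
sum_{k=9}^{31} F_k = (F_{33} - 1) - (F_{10} - 1) = F_{33} - F_{10}.
Computing: F_{33} = 3524578, F_{10} = 55, so
Sum = 3524578 - 55 = 3524523.

3524523


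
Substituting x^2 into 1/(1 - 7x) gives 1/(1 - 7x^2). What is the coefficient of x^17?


Since 1/(1 - 7x^2) only has even powers of x,
the coefficient of x^17 (odd) is 0.

0


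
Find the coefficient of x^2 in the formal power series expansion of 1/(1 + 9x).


Write 1/(1 + c x) = 1/(1 - (-c) x) and apply the geometric-series identity
1/(1 - y) = sum_{k>=0} y^k to get 1/(1 + c x) = sum_{k>=0} (-c)^k x^k.
So the coefficient of x^k is (-c)^k = (-1)^k * c^k.
Here c = 9 and k = 2:
(-9)^2 = 1 * 81 = 81

81


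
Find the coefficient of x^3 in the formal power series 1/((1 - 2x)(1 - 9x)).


By partial fractions or Cauchy convolution:
The coefficient equals sum_{k=0}^{3} 2^k * 9^(3-k).
= 935

935


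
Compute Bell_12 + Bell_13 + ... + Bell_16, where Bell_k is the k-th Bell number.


Recall Bell_k counts set partitions of a k-set (with Bell_0 = 1 by convention).
Bell_12 through Bell_16: 4213597, 27644437, 190899322, 1382958545, 10480142147
Sum = 4213597 + 27644437 + 190899322 + 1382958545 + 10480142147 = 12085858048.

12085858048


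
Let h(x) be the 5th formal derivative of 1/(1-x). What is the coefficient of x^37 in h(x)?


Differentiating 5 times: d^5/dx^5 [1/(1-x)] = 5!/(1-x)^6.
The expansion 1/(1-x)^6 = sum_{k>=0} C(k+5, 5) x^k, so the coefficient of x^n in 5!/(1-x)^6 is 5! * C(n+5, 5).
For n = 37: 120 * C(42, 5) = 120 * 850668 = 102080160

102080160


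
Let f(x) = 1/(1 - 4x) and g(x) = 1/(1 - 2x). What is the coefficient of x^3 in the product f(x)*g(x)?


The coefficient of x^n in f*g is the Cauchy product: sum_{k=0}^{n} a^k * b^(n-k).
With a=4, b=2, n=3:
sum_{k=0}^{3} 4^k * 2^(3-k)
= 120

120


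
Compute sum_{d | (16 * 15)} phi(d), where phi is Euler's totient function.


First, 16 * 15 = 240. One classical identity is sum_{d | n} phi(d) = n (each k in [1, n] has a unique gcd with n, and among the k's with gcd(k, n) = n/d there are phi(d) of them). So the sum equals 240. We also verify directly:
Divisors of 240: 1, 2, 3, 4, 5, 6, 8, 10, 12, 15, 16, 20, 24, 30, 40, 48, 60, 80, 120, 240.
phi values: 1, 1, 2, 2, 4, 2, 4, 4, 4, 8, 8, 8, 8, 8, 16, 16, 16, 32, 32, 64.
Sum = 240.

240


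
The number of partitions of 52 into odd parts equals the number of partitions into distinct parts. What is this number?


Computing partitions of 52 into odd parts (1, 3, 5, ...):
Using the generating function prod_{k>=0} 1/(1-x^(2k+1)),
the count is 4582

4582


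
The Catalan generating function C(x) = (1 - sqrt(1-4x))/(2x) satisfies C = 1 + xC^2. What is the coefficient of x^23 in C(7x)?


Substituting x -> 7x scales the n-th coefficient by 7^n, so [x^23] C(7x) = 7^23 * C_23.
C_23 = C(2*23, 23)/(24) = 8233430727600/24 = 343059613650.
So 7^23 * 343059613650 = 27368747340080916343 * 343059613650 = 9389111888572624320367550881950.

9389111888572624320367550881950


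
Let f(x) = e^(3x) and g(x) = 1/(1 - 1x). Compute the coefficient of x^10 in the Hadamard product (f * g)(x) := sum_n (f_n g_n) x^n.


Expanding: f_k = 3^k/k! (from e^(3x)) and g_k = 1^k (from 1/(1 - 1x)). So the Hadamard coefficient (f * g)_k = 3^k 1^k / k! = (3)^k / k!.
For k = 10: 3^10/10! = 59049/3628800 = 729/44800.

729/44800


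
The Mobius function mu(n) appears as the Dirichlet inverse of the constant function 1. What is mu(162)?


162 has a squared prime factor, so mu(162) = 0.
Factorization reveals a repeated prime.

0


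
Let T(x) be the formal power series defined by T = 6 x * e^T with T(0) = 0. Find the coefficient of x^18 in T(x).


Apply the Lagrange inversion formula: if T = 6 x * phi(T) with phi(t) = e^t, then
[x^n] T = 6^n * (1/n) [t^(n-1)] phi(t)^n = 6^n * (1/n) [t^(n-1)] e^(n t) = 6^n * (1/n) * n^(n-1) / (n-1)! = 6^n * n^(n-1) / n!.
When c = 1 this is the Cayley count of rooted labeled trees on n vertices, divided by n!.
For n = 18: 6^18 * 18^17 / 18! = 101559956668416 * 2185911559738696531968/6402373705728000 = 516303566764041166064713728/14889875.

516303566764041166064713728/14889875


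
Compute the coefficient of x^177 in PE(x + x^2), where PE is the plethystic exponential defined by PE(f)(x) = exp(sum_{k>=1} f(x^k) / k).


With f(x) = x + x^2, the exponent is sum_{k>=1} (x^k + x^(2k)) / k = -ln(1 - x) - ln(1 - x^2). Exponentiating:
PE(x + x^2) = 1 / ((1 - x)(1 - x^2)).
This is the generating function for partitions of n into parts of size 1 or 2. The number of 2's can be any j in 0..88, and the rest are 1's, so
[x^177] = floor(177/2) + 1 = 89.

89


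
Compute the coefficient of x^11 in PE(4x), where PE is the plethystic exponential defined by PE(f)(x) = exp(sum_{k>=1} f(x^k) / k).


With f(x) = 4x, the exponent is sum_{k>=1} 4 x^k / k = 4 * (-ln(1 - x)). Exponentiating:
PE(4x) = exp(-4 ln(1 - x)) = 1/(1 - x)^4.
By the negative binomial expansion, [x^n] 1/(1 - x)^4 = C(n + 3, 3).
For n = 11: C(14, 3) = 364.

364


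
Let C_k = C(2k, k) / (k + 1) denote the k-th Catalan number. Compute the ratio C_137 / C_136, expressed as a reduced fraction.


Using C_k = (2k)! / (k! (k+1)!), the ratio C_{k+1}/C_k simplifies to
C_{k+1}/C_k = [(2k+2)! / ((k+1)! (k+2)!)] * [k! (k+1)! / (2k)!]
 = (2k+2)(2k+1) / ((k+1)(k+2)) = 2(2k+1) / (k+2).
For k = 136: 2(2*136 + 1) / (136 + 2) = 546/138 = 91/23.

91/23


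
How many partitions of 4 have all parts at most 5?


Using the generating function (1-x)^(-1)(1-x^2)^(-1)...(1-x^5)^(-1),
the coefficient of x^4 counts these restricted partitions.
Result = 5

5


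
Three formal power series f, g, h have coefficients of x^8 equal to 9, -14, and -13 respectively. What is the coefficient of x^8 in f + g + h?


Series addition is componentwise:
9 + -14 + -13
= -18

-18


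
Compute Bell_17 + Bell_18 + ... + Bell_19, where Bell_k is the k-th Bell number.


Recall Bell_k counts set partitions of a k-set (with Bell_0 = 1 by convention).
Bell_17 through Bell_19: 82864869804, 682076806159, 5832742205057
Sum = 82864869804 + 682076806159 + 5832742205057 = 6597683881020.

6597683881020


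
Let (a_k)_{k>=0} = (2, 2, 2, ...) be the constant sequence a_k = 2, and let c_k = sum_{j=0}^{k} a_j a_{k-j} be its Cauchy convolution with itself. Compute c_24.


Since a_j = 2 for all j >= 0, the convolution sum becomes
c_k = sum_{j=0}^{k} 2 * 2 = 4 * (k + 1).
Equivalently, the generating function of (a_k) is 2/(1 - x) and its square is 4/(1 - x)^2 = sum_{k>=0} 4(k + 1) x^k.
For k = 24: 4 * 25 = 100.

100


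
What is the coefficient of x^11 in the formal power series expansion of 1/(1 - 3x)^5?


The general identity 1/(1 - c x)^r = sum_{k>=0} c^k C(k + r - 1, r - 1) x^k follows by substituting y = c x into 1/(1 - y)^r = sum_{k>=0} C(k + r - 1, r - 1) y^k.
For c = 3, r = 5, k = 11:
3^11 * C(15, 4) = 177147 * 1365 = 241805655.

241805655


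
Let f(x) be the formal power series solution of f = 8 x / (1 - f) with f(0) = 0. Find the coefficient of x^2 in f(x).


Apply Lagrange inversion: f = 8 x * phi(f) with phi(t) = 1/(1 - t), so
[x^n] f = 8^n * (1/n) [t^(n-1)] phi(t)^n = 8^n * (1/n) [t^(n-1)] (1 - t)^(-n) = 8^n * (1/n) C(2n - 2, n - 1) = 8^n * C_{n-1}.
For n = 2: C_1 = C(2, 1) / 2 = 2/2 = 1.
With the 8^2 = 64 factor, the coefficient is 64 * 1 = 64.

64


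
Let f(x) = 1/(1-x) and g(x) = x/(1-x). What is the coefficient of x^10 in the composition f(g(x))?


First simplify the composition: f(g(x)) = 1/(1 - x/(1-x)) = (1-x)/((1-x) - x) = (1-x)/(1-2x).
Now extract the coefficient. Write (1-x)/(1-2x) = 1/(1-2x) - x/(1-2x).
The coefficient of x^n in 1/(1-2x) is 2^n, and in x/(1-2x) is 2^(n-1) (for n >= 1).
So the coefficient of x^10 is 2^10 - 2^9 = 1024 - 512 = 512.

512


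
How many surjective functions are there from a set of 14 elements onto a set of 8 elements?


By inclusion-exclusion on which target elements are missed, the number of surjections from an n-set onto a k-set is
surj(n, k) = sum_{j=0}^{k} (-1)^j C(k, j) (k - j)^n.
Equivalently surj(n, k) = k! * S(n, k), where S(n, k) is the Stirling number of the second kind.
For n = 14, k = 8:
S(14, 8) = 20912320, so
surj = 8! * 20912320 = 40320 * 20912320 = 843184742400.

843184742400


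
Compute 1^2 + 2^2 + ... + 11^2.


This power sum has a closed form given by Faulhaber's formula
sum_{k=1}^{m} k^p = (1 / (p + 1)) * sum_{j=0}^{p} C(p + 1, j) B_j m^(p + 1 - j),
but for small m direct computation is fastest:
1 + 4 + 9 + 16 + 25 + 36 + 49 + 64 + 81 + 100 + 121 = 506.

506


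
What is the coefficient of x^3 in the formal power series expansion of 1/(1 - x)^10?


The negative binomial / multiset identity is
1/(1 - x)^r = sum_{k>=0} C(k + r - 1, r - 1) x^k.
Here r = 10 and k = 3, so the coefficient is
C(3 + 9, 9) = C(12, 9)
= 220

220


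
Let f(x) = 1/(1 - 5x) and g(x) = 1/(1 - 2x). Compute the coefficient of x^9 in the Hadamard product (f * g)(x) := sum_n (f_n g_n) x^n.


f has coefficients f_k = 5^k and g has coefficients g_k = 2^k, so the Hadamard product has coefficient (f*g)_k = 5^k * 2^k = 10^k.
For k = 9: 10^9 = 1000000000.

1000000000


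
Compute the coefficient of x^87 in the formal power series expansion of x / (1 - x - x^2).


Let f(x) = sum_{k>=0} a_k x^k. Multiplying f(x) * (1 - x - x^2) = x and matching coefficients gives a_0 = 0, a_1 = 1, and a_k = a_{k-1} + a_{k-2} for k >= 2. These are the Fibonacci numbers F_k.
Iterating from F_0 = 0, F_1 = 1:
F_0=0, F_1=1, F_2=1, F_3=2, F_4=3, F_5=5, F_6=8, F_7=13, F_8=21, F_9=34, ...
F_87 = 679891637638612258.

679891637638612258


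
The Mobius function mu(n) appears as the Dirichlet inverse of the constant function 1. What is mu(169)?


169 has a squared prime factor, so mu(169) = 0.
Factorization reveals a repeated prime.

0


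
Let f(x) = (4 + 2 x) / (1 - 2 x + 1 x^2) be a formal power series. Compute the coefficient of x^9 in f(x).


Write f(x) = sum_{k>=0} a_k x^k. Multiplying both sides by 1 - 2 x + 1 x^2 gives
(1 - 2 x + 1 x^2) sum_{k>=0} a_k x^k = 4 + 2 x.
Matching coefficients:
 x^0: a_0 = 4
 x^1: a_1 - 2 a_0 = 2  =>  a_1 = 2*4 + 2 = 10
 x^k (k >= 2): a_k = 2 a_{k-1} - 1 a_{k-2}.
Iterating: a_2 = 16, a_3 = 22, a_4 = 28, a_5 = 34, a_6 = 40, a_7 = 46, a_8 = 52, a_9 = 58.
So the coefficient of x^9 is 58.

58


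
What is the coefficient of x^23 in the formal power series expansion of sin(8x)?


The Maclaurin series is sin(t) = sum_{k>=0} (-1)^k t^(2k+1) / (2k+1)!, so substituting t = 8x, only odd powers of x are nonzero, with coefficient of x^(2k+1) equal to (-1)^k 8^(2k+1) / (2k+1)!.
Write 23 = 2*11 + 1, giving the coefficient (-1)^11 * 8^23 / 23! = -590295810358705651712/25852016738884976640000 = -1125899906842624/49308808782358125.

-1125899906842624/49308808782358125


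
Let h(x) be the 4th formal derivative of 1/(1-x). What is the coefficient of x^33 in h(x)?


Differentiating 4 times: d^4/dx^4 [1/(1-x)] = 4!/(1-x)^5.
The expansion 1/(1-x)^5 = sum_{k>=0} C(k+4, 4) x^k, so the coefficient of x^n in 4!/(1-x)^5 is 4! * C(n+4, 4).
For n = 33: 24 * C(37, 4) = 24 * 66045 = 1585080

1585080


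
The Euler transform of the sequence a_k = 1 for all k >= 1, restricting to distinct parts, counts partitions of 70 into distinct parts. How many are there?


Partitions of 70 into distinct parts can be computed via generating function.
Product (1+x)(1+x^2)(1+x^3)...
The coefficient of x^70 = 29927

29927


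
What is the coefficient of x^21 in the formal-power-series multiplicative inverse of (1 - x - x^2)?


Let the inverse be f(x) = sum_{k>=0} a_k x^k. From f(x) * (1 - x - x^2) = 1 and matching coefficients:
 x^0: a_0 = 1.
 x^1: a_1 - a_0 = 0, so a_1 = 1.
 x^k (k >= 2): a_k - a_{k-1} - a_{k-2} = 0, i.e. a_k = a_{k-1} + a_{k-2}.
This is the Fibonacci-type recurrence shifted so that a_0 = a_1 = 1.
Iterating: a_0=1, a_1=1, a_2=2, a_3=3, a_4=5, a_5=8, a_6=13, a_7=21, a_8=34, a_9=55, ...
a_21 = 17711.

17711


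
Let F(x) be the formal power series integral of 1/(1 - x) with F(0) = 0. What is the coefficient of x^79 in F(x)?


1/(1 - x) = sum_{k>=0} x^k. Integrating termwise and using F(0) = 0 gives
F(x) = sum_{k>=0} x^(k+1) / (k+1) = sum_{m>=1} x^m / m = -ln(1 - x).
So the coefficient of x^79 is 1/79 = 1/79.

1/79


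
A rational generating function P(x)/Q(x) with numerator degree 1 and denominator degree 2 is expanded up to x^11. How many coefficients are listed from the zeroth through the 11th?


Expanding up to x^11 gives the coefficients for x^0, x^1, ..., x^11.
That is 11 + 1 = 12 coefficients in total.

12


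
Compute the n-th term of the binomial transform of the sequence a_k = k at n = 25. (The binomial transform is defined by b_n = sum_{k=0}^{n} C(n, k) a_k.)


With a_k = k, b_n = sum_{k=0}^{n} C(n, k) k. Using k * C(n, k) = n * C(n-1, k-1) gives b_n = n * sum_{k>=1} C(n-1, k-1) = n * 2^(n-1).
For n = 25: 25 * 2^24 = 25 * 16777216 = 419430400.

419430400


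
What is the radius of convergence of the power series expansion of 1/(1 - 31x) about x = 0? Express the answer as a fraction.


Expanding 1/(1 - 31x) = sum_{k>=0} 31^k x^k, the series converges when |31x| < 1, i.e., |x| < 1/31.
So the radius of convergence is 1/31 = 1/31.

1/31


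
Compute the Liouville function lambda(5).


The Liouville function is lambda(k) = (-1)^Omega(k), where Omega(k) counts the prime factors of k with multiplicity.
Factoring: 5 = 5, so Omega(5) = 1.
lambda(5) = (-1)^1 = -1.

-1


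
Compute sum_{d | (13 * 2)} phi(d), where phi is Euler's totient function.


First, 13 * 2 = 26. One classical identity is sum_{d | n} phi(d) = n (each k in [1, n] has a unique gcd with n, and among the k's with gcd(k, n) = n/d there are phi(d) of them). So the sum equals 26. We also verify directly:
Divisors of 26: 1, 2, 13, 26.
phi values: 1, 1, 12, 12.
Sum = 26.

26


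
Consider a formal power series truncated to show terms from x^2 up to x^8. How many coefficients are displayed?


From x^2 to x^8 inclusive, the count is 8 - 2 + 1 = 7.

7


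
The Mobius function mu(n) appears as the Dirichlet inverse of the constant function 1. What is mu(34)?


34 = 2 * 17 (all distinct primes).
mu(34) = (-1)^2 = 1

1


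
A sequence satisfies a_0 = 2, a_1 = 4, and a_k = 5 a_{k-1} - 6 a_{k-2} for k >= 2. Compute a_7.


The characteristic equation is t^2 - 5 t + 6 = 0, with roots r_1 = 3 and r_2 = 2 (so c_1 = r_1 + r_2, c_2 = -r_1 r_2 as required).
One can use the closed form a_n = A r_1^n + B r_2^n, but direct iteration is more reliable:
a_0 = 2, a_1 = 4, a_2 = 8, a_3 = 16, a_4 = 32, a_5 = 64, a_6 = 128, a_7 = 256.
So a_7 = 256.

256


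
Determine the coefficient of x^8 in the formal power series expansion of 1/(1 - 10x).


The geometric series identity gives 1/(1 - c x) = sum_{k>=0} c^k x^k, so the coefficient of x^k is c^k.
Here c = 10 and k = 8.
Computing: 10^8 = 100000000

100000000


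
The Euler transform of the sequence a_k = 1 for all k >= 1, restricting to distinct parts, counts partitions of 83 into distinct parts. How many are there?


Partitions of 83 into distinct parts can be computed via generating function.
Product (1+x)(1+x^2)(1+x^3)...
The coefficient of x^83 = 101698

101698


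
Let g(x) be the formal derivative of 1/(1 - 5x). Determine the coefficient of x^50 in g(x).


Differentiate termwise: d/dx sum_{k>=0} 5^k x^k = sum_{k>=1} k 5^k x^(k-1) = sum_{j>=0} (j+1) 5^(j+1) x^j.
Equivalently, d/dx [1/(1 - 5x)] = 5/(1 - 5x)^2.
For j = 50: 51 * 5^51 = 51 * 444089209850062616169452667236328125 = 22648549702353193424642086029052734375.

22648549702353193424642086029052734375


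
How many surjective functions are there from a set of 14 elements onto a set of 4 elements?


By inclusion-exclusion on which target elements are missed, the number of surjections from an n-set onto a k-set is
surj(n, k) = sum_{j=0}^{k} (-1)^j C(k, j) (k - j)^n.
Equivalently surj(n, k) = k! * S(n, k), where S(n, k) is the Stirling number of the second kind.
For n = 14, k = 4:
S(14, 4) = 10391745, so
surj = 4! * 10391745 = 24 * 10391745 = 249401880.

249401880


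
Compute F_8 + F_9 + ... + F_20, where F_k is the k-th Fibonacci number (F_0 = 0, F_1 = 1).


Use the identity sum_{k=0}^{N} F_k = F_{N+2} - 1 (which follows from F_{k+2} - F_{k+1} = F_k). Then
sum_{k=8}^{20} F_k = (F_{22} - 1) - (F_{9} - 1) = F_{22} - F_{9}.
Computing: F_{22} = 17711, F_{9} = 34, so
Sum = 17711 - 34 = 17677.

17677


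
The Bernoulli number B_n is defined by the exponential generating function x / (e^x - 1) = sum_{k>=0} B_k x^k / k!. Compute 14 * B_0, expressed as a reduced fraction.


Bernoulli numbers can also be computed recursively via B_0 = 1 and sum_{j=0}^{m} C(m+1, j) B_j = 0 for m >= 1. Odd-index Bernoulli numbers vanish for k >= 3.
Computing B_0 = 1, so 14 * B_0 = 14 * 1 = 14.

14


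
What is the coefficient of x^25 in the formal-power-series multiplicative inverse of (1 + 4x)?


The inverse is 1/(1 + 4x). Apply the geometric identity 1/(1 - y) = sum_{k>=0} y^k with y = -4x:
1/(1 + 4x) = sum_{k>=0} (-4)^k x^k.
So the coefficient of x^25 is (-4)^25 = -1125899906842624.

-1125899906842624


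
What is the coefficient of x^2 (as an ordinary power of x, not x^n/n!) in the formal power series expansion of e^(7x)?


The exponential series is e^y = sum_{k>=0} y^k / k!. Substituting y = 7x gives
e^(7x) = sum_{k>=0} 7^k x^k / k!.
So the coefficient of x^n is a^n/n! with a = 7, n = 2:
7^2 / 2! = 49/2 = 49/2

49/2


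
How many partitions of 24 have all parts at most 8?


Using the generating function (1-x)^(-1)(1-x^2)^(-1)...(1-x^8)^(-1),
the coefficient of x^24 counts these restricted partitions.
Result = 919

919


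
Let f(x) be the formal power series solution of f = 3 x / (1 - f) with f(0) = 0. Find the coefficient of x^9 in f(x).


Apply Lagrange inversion: f = 3 x * phi(f) with phi(t) = 1/(1 - t), so
[x^n] f = 3^n * (1/n) [t^(n-1)] phi(t)^n = 3^n * (1/n) [t^(n-1)] (1 - t)^(-n) = 3^n * (1/n) C(2n - 2, n - 1) = 3^n * C_{n-1}.
For n = 9: C_8 = C(16, 8) / 9 = 12870/9 = 1430.
With the 3^9 = 19683 factor, the coefficient is 19683 * 1430 = 28146690.

28146690


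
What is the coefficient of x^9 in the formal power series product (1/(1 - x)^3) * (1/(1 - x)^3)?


Combine the factors: (1/(1 - x)^3) * (1/(1 - x)^3) = 1/(1 - x)^6.
Then use 1/(1 - x)^r = sum_{k>=0} C(k + r - 1, r - 1) x^k with r = 6 and k = 9:
C(14, 5) = 2002.

2002


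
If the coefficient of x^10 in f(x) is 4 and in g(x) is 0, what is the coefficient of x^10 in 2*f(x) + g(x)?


Scalar multiplication scales coefficients: 2 * 4 = 8.
Then add the g coefficient: 8 + 0
= 8

8


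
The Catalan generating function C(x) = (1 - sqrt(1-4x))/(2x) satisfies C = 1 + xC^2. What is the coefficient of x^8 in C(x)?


Substituting x -> x scales the n-th coefficient by 1, so [x^8] C(x) = C_8.
C_8 = C(2*8, 8)/(9) = 12870/9 = 1430.
= 1430.

1430


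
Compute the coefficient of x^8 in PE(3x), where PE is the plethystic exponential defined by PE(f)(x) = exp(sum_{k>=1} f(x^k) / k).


With f(x) = 3x, the exponent is sum_{k>=1} 3 x^k / k = 3 * (-ln(1 - x)). Exponentiating:
PE(3x) = exp(-3 ln(1 - x)) = 1/(1 - x)^3.
By the negative binomial expansion, [x^n] 1/(1 - x)^3 = C(n + 2, 2).
For n = 8: C(10, 2) = 45.

45


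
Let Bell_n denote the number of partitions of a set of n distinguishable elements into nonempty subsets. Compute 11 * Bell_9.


Bell_9 can be computed from the Bell triangle or from Dobinski's identity Bell_n = (1/e) * sum_{k>=0} k^n / k!.
Computing Bell_9 = 21147.
Then 11 * 21147 = 232617.

232617


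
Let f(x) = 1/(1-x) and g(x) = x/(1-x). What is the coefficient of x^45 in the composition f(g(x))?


First simplify the composition: f(g(x)) = 1/(1 - x/(1-x)) = (1-x)/((1-x) - x) = (1-x)/(1-2x).
Now extract the coefficient. Write (1-x)/(1-2x) = 1/(1-2x) - x/(1-2x).
The coefficient of x^n in 1/(1-2x) is 2^n, and in x/(1-2x) is 2^(n-1) (for n >= 1).
So the coefficient of x^45 is 2^45 - 2^44 = 35184372088832 - 17592186044416 = 17592186044416.

17592186044416


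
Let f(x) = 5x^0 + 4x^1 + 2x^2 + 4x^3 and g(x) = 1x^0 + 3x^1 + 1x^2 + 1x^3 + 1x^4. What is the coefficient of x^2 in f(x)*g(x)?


Cauchy product at x^2:
5*1 + 4*3 + 2*1
= 19

19


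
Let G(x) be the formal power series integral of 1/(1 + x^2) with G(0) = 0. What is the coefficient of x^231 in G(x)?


1/(1 + x^2) = sum_{j>=0} (-1)^j x^(2j). Integrating termwise with G(0) = 0:
G(x) = sum_{j>=0} (-1)^j x^(2j+1) / (2j+1) = arctan(x).
Only odd powers are nonzero. For x^231 write 231 = 2*115 + 1, giving
(-1)^115 / 231 = -1/231 = -1/231.

-1/231


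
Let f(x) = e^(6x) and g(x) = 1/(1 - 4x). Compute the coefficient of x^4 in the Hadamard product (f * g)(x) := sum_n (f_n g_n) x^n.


Expanding: f_k = 6^k/k! (from e^(6x)) and g_k = 4^k (from 1/(1 - 4x)). So the Hadamard coefficient (f * g)_k = 6^k 4^k / k! = (24)^k / k!.
For k = 4: 24^4/4! = 331776/24 = 13824.

13824


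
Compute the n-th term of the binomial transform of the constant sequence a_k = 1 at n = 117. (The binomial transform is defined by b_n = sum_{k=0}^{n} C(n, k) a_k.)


With a_k = 1 for all k, b_n = sum_{k=0}^{n} C(n, k) = 2^n by the binomial theorem.
For n = 117: 2^117 = 166153499473114484112975882535043072.

166153499473114484112975882535043072


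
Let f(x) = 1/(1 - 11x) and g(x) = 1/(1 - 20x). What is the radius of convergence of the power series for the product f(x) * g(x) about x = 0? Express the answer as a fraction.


The radius of 1/(1 - 11x) is 1/11 (nearest singularity at x = 1/11), and the radius of 1/(1 - 20x) is 1/20.
The product f(x)*g(x) = 1/((1 - 11x)(1 - 20x)) has singularities at both 1/11 and 1/20, so its radius of convergence is the distance to the nearest one:
min(1/11, 1/20) = 1/20.

1/20


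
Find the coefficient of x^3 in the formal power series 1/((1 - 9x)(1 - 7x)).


By partial fractions or Cauchy convolution:
The coefficient equals sum_{k=0}^{3} 9^k * 7^(3-k).
= 2080

2080


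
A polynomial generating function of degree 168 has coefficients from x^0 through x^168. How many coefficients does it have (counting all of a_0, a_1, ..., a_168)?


A polynomial of degree 168 takes the form a_0 + a_1 x + ... + a_168 x^168.
The number of coefficients is 168 + 1 = 169.

169


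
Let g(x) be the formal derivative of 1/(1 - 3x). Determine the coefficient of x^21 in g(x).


Differentiate termwise: d/dx sum_{k>=0} 3^k x^k = sum_{k>=1} k 3^k x^(k-1) = sum_{j>=0} (j+1) 3^(j+1) x^j.
Equivalently, d/dx [1/(1 - 3x)] = 3/(1 - 3x)^2.
For j = 21: 22 * 3^22 = 22 * 31381059609 = 690383311398.

690383311398


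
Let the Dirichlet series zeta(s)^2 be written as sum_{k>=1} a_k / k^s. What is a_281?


The Dirichlet convolution of the constant function 1 with itself gives (1 * 1)(k) = sum_{d | k} 1 = d(k), the number of positive divisors of k.
Since zeta(s) = sum_{k>=1} 1/k^s, we have zeta(s)^2 = sum_{k>=1} d(k)/k^s, so a_k = d(k).
For k = 281: the divisors are 1, 281.
Count = 2.

2


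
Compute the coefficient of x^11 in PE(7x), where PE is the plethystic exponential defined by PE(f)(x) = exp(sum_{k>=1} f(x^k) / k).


With f(x) = 7x, the exponent is sum_{k>=1} 7 x^k / k = 7 * (-ln(1 - x)). Exponentiating:
PE(7x) = exp(-7 ln(1 - x)) = 1/(1 - x)^7.
By the negative binomial expansion, [x^n] 1/(1 - x)^7 = C(n + 6, 6).
For n = 11: C(17, 6) = 12376.

12376


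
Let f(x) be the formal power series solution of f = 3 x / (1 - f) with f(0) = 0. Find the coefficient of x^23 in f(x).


Apply Lagrange inversion: f = 3 x * phi(f) with phi(t) = 1/(1 - t), so
[x^n] f = 3^n * (1/n) [t^(n-1)] phi(t)^n = 3^n * (1/n) [t^(n-1)] (1 - t)^(-n) = 3^n * (1/n) C(2n - 2, n - 1) = 3^n * C_{n-1}.
For n = 23: C_22 = C(44, 22) / 23 = 2104098963720/23 = 91482563640.
With the 3^23 = 94143178827 factor, the coefficient is 94143178827 * 91482563640 = 8612459348312928050280.

8612459348312928050280


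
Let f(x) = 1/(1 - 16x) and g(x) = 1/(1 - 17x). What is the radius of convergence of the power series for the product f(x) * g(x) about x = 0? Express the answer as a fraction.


The radius of 1/(1 - 16x) is 1/16 (nearest singularity at x = 1/16), and the radius of 1/(1 - 17x) is 1/17.
The product f(x)*g(x) = 1/((1 - 16x)(1 - 17x)) has singularities at both 1/16 and 1/17, so its radius of convergence is the distance to the nearest one:
min(1/16, 1/17) = 1/17.

1/17


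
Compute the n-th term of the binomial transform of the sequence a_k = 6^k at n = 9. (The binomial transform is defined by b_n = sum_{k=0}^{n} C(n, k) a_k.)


With a_k = 6^k, b_n = sum_{k=0}^{n} C(n, k) 6^k = (1 + 6)^n by the binomial theorem.
For n = 9: (1 + 6)^9 = 7^9 = 40353607.

40353607


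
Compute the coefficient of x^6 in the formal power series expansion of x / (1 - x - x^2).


Let f(x) = sum_{k>=0} a_k x^k. Multiplying f(x) * (1 - x - x^2) = x and matching coefficients gives a_0 = 0, a_1 = 1, and a_k = a_{k-1} + a_{k-2} for k >= 2. These are the Fibonacci numbers F_k.
Iterating from F_0 = 0, F_1 = 1:
F_0=0, F_1=1, F_2=1, F_3=2, F_4=3, F_5=5, F_6=8
F_6 = 8.

8


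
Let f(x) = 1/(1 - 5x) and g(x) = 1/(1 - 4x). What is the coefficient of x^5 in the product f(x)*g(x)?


The coefficient of x^n in f*g is the Cauchy product: sum_{k=0}^{n} a^k * b^(n-k).
With a=5, b=4, n=5:
sum_{k=0}^{5} 5^k * 4^(5-k)
= 11529

11529


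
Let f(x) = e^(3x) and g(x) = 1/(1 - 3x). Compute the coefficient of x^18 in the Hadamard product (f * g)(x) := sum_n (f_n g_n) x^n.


Expanding: f_k = 3^k/k! (from e^(3x)) and g_k = 3^k (from 1/(1 - 3x)). So the Hadamard coefficient (f * g)_k = 3^k 3^k / k! = (9)^k / k!.
For k = 18: 9^18/18! = 150094635296999121/6402373705728000 = 22876792454961/975822848000.

22876792454961/975822848000


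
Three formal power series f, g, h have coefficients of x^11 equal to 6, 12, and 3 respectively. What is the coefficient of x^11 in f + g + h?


Series addition is componentwise:
6 + 12 + 3
= 21

21


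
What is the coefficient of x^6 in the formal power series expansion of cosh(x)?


The Maclaurin series is cosh(t) = sum_{m>=0} t^(2m) / (2m)!, so substituting t = x, only even powers of x are nonzero, with coefficient of x^(2m) equal to 1 / (2m)!.
For x^6 the coefficient is 1/6! = 1/720 = 1/720.

1/720


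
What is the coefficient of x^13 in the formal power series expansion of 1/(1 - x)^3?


The expansion 1/(1 - x)^r = sum_{k>=0} C(k + r - 1, r - 1) x^k follows from the multiset / negative-binomial theorem (or from repeated differentiation of the geometric series).
For r = 3 and k = 13:
C(15, 2) = 1307674368000 / (2 * 6227020800) = 105.

105


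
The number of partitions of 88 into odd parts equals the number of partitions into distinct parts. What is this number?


Computing partitions of 88 into odd parts (1, 3, 5, ...):
Using the generating function prod_{k>=0} 1/(1-x^(2k+1)),
the count is 159046

159046


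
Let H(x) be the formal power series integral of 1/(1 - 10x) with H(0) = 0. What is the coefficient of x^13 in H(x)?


1/(1 - 10x) = sum_{k>=0} 10^k x^k. Integrating termwise with H(0) = 0:
H(x) = sum_{k>=0} 10^k x^(k+1) / (k+1) = sum_{m>=1} 10^(m-1) x^m / m.
For m = 13: 10^12/13 = 1000000000000/13 = 1000000000000/13.

1000000000000/13


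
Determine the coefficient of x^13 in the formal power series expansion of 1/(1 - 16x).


The geometric series identity gives 1/(1 - c x) = sum_{k>=0} c^k x^k, so the coefficient of x^k is c^k.
Here c = 16 and k = 13.
Computing: 16^13 = 4503599627370496

4503599627370496


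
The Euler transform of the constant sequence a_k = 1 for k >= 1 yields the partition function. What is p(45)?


The Euler transform converts the sequence a_k = 1 into the number of integer partitions.
Using the recurrence or dynamic programming:
p(45) = 89134

89134


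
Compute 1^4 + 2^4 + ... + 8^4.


This power sum has a closed form given by Faulhaber's formula
sum_{k=1}^{m} k^p = (1 / (p + 1)) * sum_{j=0}^{p} C(p + 1, j) B_j m^(p + 1 - j),
but for small m direct computation is fastest:
1 + 16 + 81 + 256 + 625 + 1296 + 2401 + 4096 = 8772.

8772


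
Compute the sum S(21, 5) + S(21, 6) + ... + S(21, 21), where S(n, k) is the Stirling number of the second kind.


By definition, S(n, k) counts partitions of an n-set into exactly k nonempty blocks.
Computing row n = 21 for k = 5..21:
S(21, k): 3791262568401, 26585679462804, 82310957214948, 132511015347084, 123272476465204, 71187132291275, 26826851689001, 6833042030178, 1204909218331, 149304004500, 13087462580, 809944464, 34952799, 1023435, 19285, 210, 1
Sum = 474686563694500.

474686563694500


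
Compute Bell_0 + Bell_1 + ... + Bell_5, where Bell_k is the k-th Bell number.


Recall Bell_k counts set partitions of a k-set (with Bell_0 = 1 by convention).
Bell_0 through Bell_5: 1, 1, 2, 5, 15, 52
Sum = 1 + 1 + 2 + 5 + 15 + 52 = 76.

76


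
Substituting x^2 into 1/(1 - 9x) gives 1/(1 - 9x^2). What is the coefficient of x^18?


The coefficient of x^(2m) in 1/(1 - 9x^2) is 9^m.
With n = 18 = 2*9, the coefficient is 9^9 = 387420489.

387420489


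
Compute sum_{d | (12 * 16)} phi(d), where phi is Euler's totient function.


First, 12 * 16 = 192. One classical identity is sum_{d | n} phi(d) = n (each k in [1, n] has a unique gcd with n, and among the k's with gcd(k, n) = n/d there are phi(d) of them). So the sum equals 192. We also verify directly:
Divisors of 192: 1, 2, 3, 4, 6, 8, 12, 16, 24, 32, 48, 64, 96, 192.
phi values: 1, 1, 2, 2, 2, 4, 4, 8, 8, 16, 16, 32, 32, 64.
Sum = 192.

192


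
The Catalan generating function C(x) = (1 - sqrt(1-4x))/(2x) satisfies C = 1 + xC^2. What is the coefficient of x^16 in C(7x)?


Substituting x -> 7x scales the n-th coefficient by 7^n, so [x^16] C(7x) = 7^16 * C_16.
C_16 = C(2*16, 16)/(17) = 601080390/17 = 35357670.
So 7^16 * 35357670 = 33232930569601 * 35357670 = 1175038992212864189670.

1175038992212864189670


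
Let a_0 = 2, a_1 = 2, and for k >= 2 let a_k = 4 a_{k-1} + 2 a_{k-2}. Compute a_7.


Iterating the recurrence forward:
a_0 = 2
a_1 = 2
a_2 = 4*2 + 2*2 = 12
a_3 = 4*12 + 2*2 = 52
a_4 = 4*52 + 2*12 = 232
a_5 = 4*232 + 2*52 = 1032
a_6 = 4*1032 + 2*232 = 4592
a_7 = 4*4592 + 2*1032 = 20432
So a_7 = 20432.

20432


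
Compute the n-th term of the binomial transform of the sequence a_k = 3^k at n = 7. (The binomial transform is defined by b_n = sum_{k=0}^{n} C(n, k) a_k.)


With a_k = 3^k, b_n = sum_{k=0}^{n} C(n, k) 3^k = (1 + 3)^n by the binomial theorem.
For n = 7: (1 + 3)^7 = 4^7 = 16384.

16384


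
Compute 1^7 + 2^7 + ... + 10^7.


This power sum has a closed form given by Faulhaber's formula
sum_{k=1}^{m} k^p = (1 / (p + 1)) * sum_{j=0}^{p} C(p + 1, j) B_j m^(p + 1 - j),
but for small m direct computation is fastest:
1 + 128 + 2187 + 16384 + 78125 + 279936 + 823543 + 2097152 + 4782969 + 10000000 = 18080425.

18080425


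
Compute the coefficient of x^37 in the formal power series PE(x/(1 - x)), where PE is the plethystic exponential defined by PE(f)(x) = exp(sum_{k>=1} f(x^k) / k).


For f(x) = x/(1 - x) we have
sum_{k>=1} f(x^k) / k = sum_{k>=1} (1/k) * x^k / (1 - x^k) = sum_{k, m >= 1} x^(k m) / k,
which after exponentiating simplifies to
PE(x/(1 - x)) = prod_{k>=1} 1 / (1 - x^k).
This is the generating function for the partition function p(n), so the coefficient of x^37 is p(37).
Computing p(37) by dynamic programming over parts 1, 2, ..., 37: p(37) = 21637.

21637


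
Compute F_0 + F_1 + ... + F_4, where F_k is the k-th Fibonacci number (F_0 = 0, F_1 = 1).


Use the identity sum_{k=0}^{N} F_k = F_{N+2} - 1 (which follows from F_{k+2} - F_{k+1} = F_k). Then
sum_{k=0}^{4} F_k = (F_{6} - 1) - (F_{1} - 1) = F_{6} - F_{1}.
Computing: F_{6} = 8, F_{1} = 1, so
Sum = 8 - 1 = 7.

7


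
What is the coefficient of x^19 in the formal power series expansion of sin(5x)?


The Maclaurin series is sin(t) = sum_{k>=0} (-1)^k t^(2k+1) / (2k+1)!, so substituting t = 5x, only odd powers of x are nonzero, with coefficient of x^(2k+1) equal to (-1)^k 5^(2k+1) / (2k+1)!.
Write 19 = 2*9 + 1, giving the coefficient (-1)^9 * 5^19 / 19! = -19073486328125/121645100408832000 = -152587890625/973160803270656.

-152587890625/973160803270656


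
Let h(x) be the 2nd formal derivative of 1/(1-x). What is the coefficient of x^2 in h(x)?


Differentiating 2 times: d^2/dx^2 [1/(1-x)] = 2!/(1-x)^3.
The expansion 1/(1-x)^3 = sum_{k>=0} C(k+2, 2) x^k, so the coefficient of x^n in 2!/(1-x)^3 is 2! * C(n+2, 2).
For n = 2: 2 * C(4, 2) = 2 * 6 = 12

12


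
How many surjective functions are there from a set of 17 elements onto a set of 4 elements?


By inclusion-exclusion on which target elements are missed, the number of surjections from an n-set onto a k-set is
surj(n, k) = sum_{j=0}^{k} (-1)^j C(k, j) (k - j)^n.
Equivalently surj(n, k) = k! * S(n, k), where S(n, k) is the Stirling number of the second kind.
For n = 17, k = 4:
S(17, 4) = 694337290, so
surj = 4! * 694337290 = 24 * 694337290 = 16664094960.

16664094960


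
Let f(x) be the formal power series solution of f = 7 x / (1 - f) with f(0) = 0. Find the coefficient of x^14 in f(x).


Apply Lagrange inversion: f = 7 x * phi(f) with phi(t) = 1/(1 - t), so
[x^n] f = 7^n * (1/n) [t^(n-1)] phi(t)^n = 7^n * (1/n) [t^(n-1)] (1 - t)^(-n) = 7^n * (1/n) C(2n - 2, n - 1) = 7^n * C_{n-1}.
For n = 14: C_13 = C(26, 13) / 14 = 10400600/14 = 742900.
With the 7^14 = 678223072849 factor, the coefficient is 678223072849 * 742900 = 503851920819522100.

503851920819522100


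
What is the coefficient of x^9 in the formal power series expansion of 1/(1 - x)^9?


The negative binomial / multiset identity is
1/(1 - x)^r = sum_{k>=0} C(k + r - 1, r - 1) x^k.
Here r = 9 and k = 9, so the coefficient is
C(9 + 8, 8) = C(17, 8)
= 24310

24310


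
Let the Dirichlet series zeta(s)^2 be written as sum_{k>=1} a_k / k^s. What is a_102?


The Dirichlet convolution of the constant function 1 with itself gives (1 * 1)(k) = sum_{d | k} 1 = d(k), the number of positive divisors of k.
Since zeta(s) = sum_{k>=1} 1/k^s, we have zeta(s)^2 = sum_{k>=1} d(k)/k^s, so a_k = d(k).
For k = 102: the divisors are 1, 2, 3, 6, 17, 34, 51, 102.
Count = 8.

8


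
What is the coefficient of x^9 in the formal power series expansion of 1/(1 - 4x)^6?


The general identity 1/(1 - c x)^r = sum_{k>=0} c^k C(k + r - 1, r - 1) x^k follows by substituting y = c x into 1/(1 - y)^r = sum_{k>=0} C(k + r - 1, r - 1) y^k.
For c = 4, r = 6, k = 9:
4^9 * C(14, 5) = 262144 * 2002 = 524812288.

524812288


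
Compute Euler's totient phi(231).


phi(n) counts integers in [1, n] coprime to n. Using the multiplicative formula phi(n) = n * prod_{p | n} (1 - 1/p):
231 = 3 * 7 * 11, so
phi(231) = 231 * (1 - 1/3) * (1 - 1/7) * (1 - 1/11) = 120.

120


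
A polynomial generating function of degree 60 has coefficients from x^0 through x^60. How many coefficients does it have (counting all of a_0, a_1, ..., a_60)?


A polynomial of degree 60 takes the form a_0 + a_1 x + ... + a_60 x^60.
The number of coefficients is 60 + 1 = 61.

61


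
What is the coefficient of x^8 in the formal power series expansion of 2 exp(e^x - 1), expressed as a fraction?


exp(e^x - 1) is the exponential generating function for the Bell numbers Bell_k: exp(e^x - 1) = sum_{k>=0} Bell_k x^k / k!.
So the coefficient of x^8 in 2 exp(e^x - 1) is 2 Bell_8 / 8!.
Computing: Bell_8 = 4140 and 8! = 40320, giving
2 * 4140/40320 = 23/112.

23/112


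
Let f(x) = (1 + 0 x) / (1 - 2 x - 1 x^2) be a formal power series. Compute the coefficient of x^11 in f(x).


Write f(x) = sum_{k>=0} a_k x^k. Multiplying both sides by 1 - 2 x - 1 x^2 gives
(1 - 2 x - 1 x^2) sum_{k>=0} a_k x^k = 1 + 0 x.
Matching coefficients:
 x^0: a_0 = 1
 x^1: a_1 - 2 a_0 = 0  =>  a_1 = 2*1 + 0 = 2
 x^k (k >= 2): a_k = 2 a_{k-1} + 1 a_{k-2}.
Iterating: a_2 = 5, a_3 = 12, a_4 = 29, a_5 = 70, a_6 = 169, a_7 = 408, a_8 = 985, a_9 = 2378, a_10 = 5741, a_11 = 13860.
So the coefficient of x^11 is 13860.

13860


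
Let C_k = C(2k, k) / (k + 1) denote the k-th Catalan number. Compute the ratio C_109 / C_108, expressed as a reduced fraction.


Using C_k = (2k)! / (k! (k+1)!), the ratio C_{k+1}/C_k simplifies to
C_{k+1}/C_k = [(2k+2)! / ((k+1)! (k+2)!)] * [k! (k+1)! / (2k)!]
 = (2k+2)(2k+1) / ((k+1)(k+2)) = 2(2k+1) / (k+2).
For k = 108: 2(2*108 + 1) / (108 + 2) = 434/110 = 217/55.

217/55
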